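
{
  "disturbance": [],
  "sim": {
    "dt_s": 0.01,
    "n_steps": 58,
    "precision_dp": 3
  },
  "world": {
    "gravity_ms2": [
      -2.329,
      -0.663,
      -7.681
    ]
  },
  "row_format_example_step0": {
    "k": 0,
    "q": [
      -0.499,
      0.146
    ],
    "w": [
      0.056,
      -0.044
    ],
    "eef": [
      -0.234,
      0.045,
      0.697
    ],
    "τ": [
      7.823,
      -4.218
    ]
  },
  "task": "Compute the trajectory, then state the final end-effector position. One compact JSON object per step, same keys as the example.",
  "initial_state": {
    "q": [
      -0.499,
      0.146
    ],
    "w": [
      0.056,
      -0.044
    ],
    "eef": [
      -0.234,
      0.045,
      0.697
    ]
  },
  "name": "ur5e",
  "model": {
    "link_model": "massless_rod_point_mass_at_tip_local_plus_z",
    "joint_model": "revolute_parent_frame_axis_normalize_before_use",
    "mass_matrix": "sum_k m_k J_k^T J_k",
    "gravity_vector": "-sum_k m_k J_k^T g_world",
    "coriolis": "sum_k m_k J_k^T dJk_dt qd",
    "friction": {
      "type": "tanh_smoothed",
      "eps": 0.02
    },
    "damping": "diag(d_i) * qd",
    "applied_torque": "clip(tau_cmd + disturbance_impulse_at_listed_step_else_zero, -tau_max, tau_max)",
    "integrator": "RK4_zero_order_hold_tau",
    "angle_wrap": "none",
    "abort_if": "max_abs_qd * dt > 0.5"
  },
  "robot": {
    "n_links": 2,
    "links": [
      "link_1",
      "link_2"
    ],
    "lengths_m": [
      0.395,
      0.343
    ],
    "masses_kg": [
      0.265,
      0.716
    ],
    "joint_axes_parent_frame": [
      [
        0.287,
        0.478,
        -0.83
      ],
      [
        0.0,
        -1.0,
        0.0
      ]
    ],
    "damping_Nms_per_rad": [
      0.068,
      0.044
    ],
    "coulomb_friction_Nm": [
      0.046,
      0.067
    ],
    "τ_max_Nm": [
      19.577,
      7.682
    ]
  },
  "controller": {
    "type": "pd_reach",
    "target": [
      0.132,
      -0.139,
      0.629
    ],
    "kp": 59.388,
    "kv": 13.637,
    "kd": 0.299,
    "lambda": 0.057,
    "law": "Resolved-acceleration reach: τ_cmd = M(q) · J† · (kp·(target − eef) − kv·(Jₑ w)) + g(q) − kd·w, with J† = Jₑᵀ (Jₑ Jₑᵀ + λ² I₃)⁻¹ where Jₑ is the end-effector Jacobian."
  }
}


{"k":1,"q":[-0.494,0.148],"w":[0.954,0.507],"eef":[-0.232,0.044,0.697],"\u03c4":[6.737,-3.953]}
{"k":2,"q":[-0.481,0.155],"w":[1.594,0.813],"eef":[-0.23,0.043,0.698],"\u03c4":[5.841,-3.658]}
{"k":3,"q":[-0.463,0.164],"w":[2.053,0.963],"eef":[-0.226,0.042,0.699],"\u03c4":[5.091,-3.355]}
{"k":4,"q":[-0.441,0.174],"w":[2.38,1.005],"eef":[-0.22,0.04,0.7],"\u03c4":[4.46,-3.056]}
{"k":5,"q":[-0.416,0.184],"w":[2.606,0.975],"eef":[-0.214,0.038,0.702],"\u03c4":[3.922,-2.768]}
{"k":6,"q":[-0.389,0.193],"w":[2.756,0.898],"eef":[-0.207,0.037,0.704],"\u03c4":[3.461,-2.495]}
{"k":7,"q":[-0.361,0.201],"w":[2.849,0.793],"eef":[-0.199,0.035,0.706],"\u03c4":[3.063,-2.24]}
{"k":8,"q":[-0.332,0.209],"w":[2.898,0.673],"eef":[-0.191,0.033,0.708],"\u03c4":[2.714,-2.004]}
{"k":9,"q":[-0.303,0.215],"w":[2.914,0.546],"eef":[-0.182,0.031,0.71],"\u03c4":[2.408,-1.788]}
{"k":10,"q":[-0.274,0.22],"w":[2.905,0.42],"eef":[-0.173,0.029,0.712],"\u03c4":[2.136,-1.59]}
{"k":11,"q":[-0.245,0.223],"w":[2.878,0.298],"eef":[-0.164,0.027,0.714],"\u03c4":[1.893,-1.411]}
{"k":12,"q":[-0.217,0.226],"w":[2.836,0.182],"eef":[-0.154,0.024,0.717],"\u03c4":[1.675,-1.247]}
{"k":13,"q":[-0.189,0.227],"w":[2.784,0.075],"eef":[-0.144,0.022,0.719],"\u03c4":[1.478,-1.1]}
{"k":14,"q":[-0.161,0.227],"w":[2.733,-0.011],"eef":[-0.134,0.019,0.721],"\u03c4":[1.296,-0.972]}
{"k":15,"q":[-0.134,0.227],"w":[2.706,-0.046],"eef":[-0.125,0.017,0.722],"\u03c4":[1.124,-0.882]}
{"k":16,"q":[-0.107,0.226],"w":[2.664,-0.087],"eef":[-0.115,0.014,0.724],"\u03c4":[0.969,-0.796]}
{"k":17,"q":[-0.081,0.225],"w":[2.608,-0.133],"eef":[-0.105,0.011,0.726],"\u03c4":[0.83,-0.714]}
{"k":18,"q":[-0.055,0.224],"w":[2.544,-0.179],"eef":[-0.095,0.008,0.727],"\u03c4":[0.703,-0.637]}
{"k":19,"q":[-0.03,0.222],"w":[2.474,-0.223],"eef":[-0.086,0.004,0.728],"\u03c4":[0.588,-0.565]}
{"k":20,"q":[-0.005,0.219],"w":[2.401,-0.264],"eef":[-0.076,0.001,0.73],"\u03c4":[0.482,-0.498]}
{"k":21,"q":[0.018,0.216],"w":[2.326,-0.3],"eef":[-0.067,-0.003,0.731],"\u03c4":[0.385,-0.437]}
{"k":22,"q":[0.041,0.213],"w":[2.25,-0.331],"eef":[-0.058,-0.006,0.731],"\u03c4":[0.296,-0.382]}
{"k":23,"q":[0.063,0.21],"w":[2.174,-0.358],"eef":[-0.05,-0.01,0.732],"\u03c4":[0.214,-0.331]}
{"k":24,"q":[0.085,0.206],"w":[2.099,-0.38],"eef":[-0.041,-0.014,0.733],"\u03c4":[0.139,-0.285]}
{"k":25,"q":[0.105,0.202],"w":[2.025,-0.398],"eef":[-0.033,-0.018,0.733],"\u03c4":[0.069,-0.244]}
{"k":26,"q":[0.125,0.198],"w":[1.952,-0.412],"eef":[-0.025,-0.022,0.734],"\u03c4":[0.006,-0.206]}
{"k":27,"q":[0.144,0.194],"w":[1.88,-0.422],"eef":[-0.017,-0.025,0.734],"\u03c4":[-0.053,-0.173]}
{"k":28,"q":[0.163,0.19],"w":[1.81,-0.429],"eef":[-0.01,-0.029,0.734],"\u03c4":[-0.107,-0.143]}
{"k":29,"q":[0.18,0.185],"w":[1.741,-0.432],"eef":[-0.002,-0.033,0.734],"\u03c4":[-0.156,-0.116]}
{"k":30,"q":[0.197,0.181],"w":[1.675,-0.433],"eef":[0.005,-0.037,0.734],"\u03c4":[-0.2,-0.092]}
{"k":31,"q":[0.214,0.177],"w":[1.61,-0.432],"eef":[0.011,-0.041,0.734],"\u03c4":[-0.241,-0.07]}
{"k":32,"q":[0.23,0.172],"w":[1.547,-0.428],"eef":[0.018,-0.045,0.734],"\u03c4":[-0.278,-0.052]}
{"k":33,"q":[0.245,0.168],"w":[1.487,-0.423],"eef":[0.024,-0.048,0.733],"\u03c4":[-0.311,-0.035]}
{"k":34,"q":[0.259,0.164],"w":[1.428,-0.416],"eef":[0.03,-0.052,0.733],"\u03c4":[-0.342,-0.021]}
{"k":35,"q":[0.273,0.16],"w":[1.371,-0.408],"eef":[0.035,-0.056,0.733],"\u03c4":[-0.369,-0.008]}
{"k":36,"q":[0.287,0.156],"w":[1.316,-0.398],"eef":[0.041,-0.059,0.732],"\u03c4":[-0.394,0.003]}
{"k":37,"q":[0.3,0.152],"w":[1.263,-0.388],"eef":[0.046,-0.063,0.732],"\u03c4":[-0.416,0.012]}
{"k":38,"q":[0.312,0.148],"w":[1.212,-0.377],"eef":[0.051,-0.066,0.731],"\u03c4":[-0.435,0.02]}
{"k":39,"q":[0.324,0.144],"w":[1.162,-0.365],"eef":[0.056,-0.07,0.731],"\u03c4":[-0.453,0.027]}
{"k":40,"q":[0.335,0.141],"w":[1.115,-0.352],"eef":[0.06,-0.073,0.73],"\u03c4":[-0.468,0.032]}
{"k":41,"q":[0.346,0.137],"w":[1.069,-0.34],"eef":[0.064,-0.076,0.729],"\u03c4":[-0.481,0.037]}
{"k":42,"q":[0.357,0.134],"w":[1.025,-0.326],"eef":[0.069,-0.079,0.729],"\u03c4":[-0.493,0.04]}
{"k":43,"q":[0.367,0.131],"w":[0.983,-0.313],"eef":[0.072,-0.082,0.728],"\u03c4":[-0.504,0.043]}
{"k":44,"q":[0.376,0.128],"w":[0.942,-0.3],"eef":[0.076,-0.085,0.728],"\u03c4":[-0.513,0.045]}
{"k":45,"q":[0.386,0.125],"w":[0.903,-0.287],"eef":[0.08,-0.088,0.727],"\u03c4":[-0.52,0.046]}
{"k":46,"q":[0.394,0.122],"w":[0.865,-0.274],"eef":[0.083,-0.091,0.726],"\u03c4":[-0.527,0.047]}
{"k":47,"q":[0.403,0.119],"w":[0.829,-0.26],"eef":[0.086,-0.093,0.726],"\u03c4":[-0.532,0.047]}
{"k":48,"q":[0.411,0.117],"w":[0.795,-0.247],"eef":[0.089,-0.096,0.725],"\u03c4":[-0.537,0.047]}
{"k":49,"q":[0.419,0.114],"w":[0.762,-0.235],"eef":[0.092,-0.098,0.724],"\u03c4":[-0.541,0.046]}
{"k":50,"q":[0.426,0.112],"w":[0.73,-0.222],"eef":[0.095,-0.101,0.724],"\u03c4":[-0.544,0.046]}
{"k":51,"q":[0.433,0.11],"w":[0.7,-0.21],"eef":[0.097,-0.103,0.723],"\u03c4":[-0.546,0.044]}
{"k":52,"q":[0.44,0.108],"w":[0.67,-0.198],"eef":[0.1,-0.105,0.723],"\u03c4":[-0.548,0.043]}
{"k":53,"q":[0.447,0.106],"w":[0.643,-0.187],"eef":[0.102,-0.107,0.722],"\u03c4":[-0.549,0.041]}
{"k":54,"q":[0.453,0.104],"w":[0.616,-0.175],"eef":[0.104,-0.11,0.721],"\u03c4":[-0.55,0.039]}
{"k":55,"q":[0.459,0.102],"w":[0.59,-0.164],"eef":[0.106,-0.112,0.721],"\u03c4":[-0.55,0.037]}
{"k":56,"q":[0.465,0.101],"w":[0.566,-0.154],"eef":[0.108,-0.113,0.72],"\u03c4":[-0.55,0.035]}
{"k":57,"q":[0.47,0.099],"w":[0.542,-0.143],"eef":[0.11,-0.115,0.72],"\u03c4":[-0.549,0.033]}
{"k":58,"q":[0.476,0.098],"w":[0.52,-0.134],"eef":[0.112,-0.117,0.719]}
{"summary": "final eef position (m): 0.112 -0.117 0.719"}


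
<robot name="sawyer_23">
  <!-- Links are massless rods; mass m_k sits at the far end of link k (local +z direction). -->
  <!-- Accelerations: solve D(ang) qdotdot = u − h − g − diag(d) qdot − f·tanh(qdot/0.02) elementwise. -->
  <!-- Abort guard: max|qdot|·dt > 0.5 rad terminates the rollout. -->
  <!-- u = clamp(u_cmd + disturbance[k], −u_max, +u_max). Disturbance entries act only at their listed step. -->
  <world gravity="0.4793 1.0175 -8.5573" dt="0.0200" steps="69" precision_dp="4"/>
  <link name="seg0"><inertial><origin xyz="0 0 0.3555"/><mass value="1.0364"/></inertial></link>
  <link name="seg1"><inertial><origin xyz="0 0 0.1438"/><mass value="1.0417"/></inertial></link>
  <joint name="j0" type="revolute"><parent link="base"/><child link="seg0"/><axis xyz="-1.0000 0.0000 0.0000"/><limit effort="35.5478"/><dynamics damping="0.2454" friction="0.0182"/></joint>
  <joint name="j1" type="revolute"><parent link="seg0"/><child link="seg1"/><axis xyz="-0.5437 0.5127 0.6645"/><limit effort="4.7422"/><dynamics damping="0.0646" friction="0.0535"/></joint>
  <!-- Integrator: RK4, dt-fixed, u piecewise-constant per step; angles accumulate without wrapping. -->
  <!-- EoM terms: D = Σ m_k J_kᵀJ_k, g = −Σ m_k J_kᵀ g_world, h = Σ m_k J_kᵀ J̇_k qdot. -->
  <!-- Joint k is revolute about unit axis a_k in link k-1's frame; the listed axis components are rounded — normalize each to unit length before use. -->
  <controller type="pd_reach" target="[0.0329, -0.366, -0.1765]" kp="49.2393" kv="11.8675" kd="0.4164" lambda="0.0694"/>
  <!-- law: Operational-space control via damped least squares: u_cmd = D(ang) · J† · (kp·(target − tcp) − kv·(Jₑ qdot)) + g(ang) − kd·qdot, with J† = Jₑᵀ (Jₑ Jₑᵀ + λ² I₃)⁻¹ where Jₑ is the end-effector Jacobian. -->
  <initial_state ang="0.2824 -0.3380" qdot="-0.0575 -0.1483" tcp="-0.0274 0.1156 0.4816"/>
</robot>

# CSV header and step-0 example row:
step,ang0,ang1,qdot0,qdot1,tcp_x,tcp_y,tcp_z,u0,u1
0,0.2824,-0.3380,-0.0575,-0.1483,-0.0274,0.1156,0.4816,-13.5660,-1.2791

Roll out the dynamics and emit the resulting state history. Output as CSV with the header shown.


step,ang0,ang1,qdot0,qdot1,tcp_x,tcp_y,tcp_z,u0,u1
1,0.2762,-0.3480,-0.5586,-0.8408,-0.0283,0.1120,0.4822,-10.8294,-0.7383
2,0.2609,-0.3649,-0.9712,-0.8570,-0.0297,0.1036,0.4837,-8.8410,-0.5850
3,0.2384,-0.3825,-1.2824,-0.9068,-0.0313,0.0916,0.4856,-7.3559,-0.4522
4,0.2103,-0.4009,-1.5253,-0.9400,-0.0329,0.0769,0.4876,-6.2203,-0.3527
5,0.1779,-0.4199,-1.7201,-0.9640,-0.0346,0.0599,0.4894,-5.3236,-0.2739
6,0.1419,-0.4393,-1.8809,-0.9799,-0.0363,0.0412,0.4908,-4.5877,-0.2094
7,0.1030,-0.4590,-2.0177,-0.9883,-0.0380,0.0211,0.4914,-3.9571,-0.1545
8,0.0614,-0.4787,-2.1373,-0.9895,-0.0398,-0.0003,0.4912,-3.3931,-0.1063
9,0.0176,-0.4984,-2.2442,-0.9834,-0.0416,-0.0228,0.4900,-2.8682,-0.0630
10,-0.0282,-0.5179,-2.3414,-0.9699,-0.0433,-0.0460,0.4877,-2.3634,-0.0234
11,-0.0759,-0.5371,-2.4307,-0.9488,-0.0450,-0.0700,0.4841,-1.8655,0.0133
12,-0.1253,-0.5558,-2.5130,-0.9202,-0.0467,-0.0945,0.4792,-1.3657,0.0472
13,-0.1763,-0.5738,-2.5889,-0.8842,-0.0483,-0.1194,0.4728,-0.8583,0.0787
14,-0.2287,-0.5911,-2.6582,-0.8411,-0.0499,-0.1444,0.4650,-0.3402,0.1076
15,-0.2825,-0.6074,-2.7207,-0.7912,-0.0514,-0.1696,0.4557,0.1898,0.1341
16,-0.3374,-0.6227,-2.7759,-0.7354,-0.0528,-0.1946,0.4449,0.7315,0.1581
17,-0.3933,-0.6368,-2.8231,-0.6743,-0.0540,-0.2194,0.4325,1.2832,0.1796
18,-0.4502,-0.6497,-2.8617,-0.6090,-0.0552,-0.2437,0.4186,1.8423,0.1987
19,-0.5076,-0.6612,-2.8910,-0.5407,-0.0562,-0.2674,0.4032,2.4055,0.2155
20,-0.5656,-0.6714,-2.9105,-0.4705,-0.0571,-0.2903,0.3865,2.9685,0.2300
21,-0.6239,-0.6801,-2.9196,-0.3996,-0.0579,-0.3123,0.3684,3.5268,0.2426
22,-0.6822,-0.6874,-2.9180,-0.3292,-0.0586,-0.3332,0.3491,4.0755,0.2534
23,-0.7404,-0.6934,-2.9057,-0.2605,-0.0591,-0.3529,0.3288,4.6095,0.2627
24,-0.7983,-0.6980,-2.8824,-0.1946,-0.0595,-0.3712,0.3076,5.1240,0.2707
25,-0.8556,-0.7013,-2.8485,-0.1321,-0.0598,-0.3881,0.2857,5.6142,0.2775
26,-0.9121,-0.7033,-2.8043,-0.0739,-0.0600,-0.4036,0.2632,6.0761,0.2835
27,-0.9676,-0.7043,-2.7501,-0.0244,-0.0601,-0.4176,0.2403,6.5061,0.2907
28,-1.0219,-0.7046,-2.6851,-0.0204,-0.0601,-0.4300,0.2173,6.9019,0.3177
29,-1.0749,-0.7046,-2.6126,-0.0098,-0.0601,-0.4409,0.1942,7.2605,0.3378
30,-1.1264,-0.7044,-2.5336,0.0136,-0.0601,-0.4503,0.1713,7.5803,0.3479
31,-1.1761,-0.7042,-2.4483,0.0297,-0.0601,-0.4583,0.1487,7.8615,0.3582
32,-1.2242,-0.7038,-2.3573,0.0312,-0.0601,-0.4649,0.1265,8.1040,0.3727
33,-1.2703,-0.7033,-2.2619,0.0291,-0.0600,-0.4703,0.1049,8.3086,0.3860
34,-1.3146,-0.7026,-2.1642,0.0446,-0.0599,-0.4745,0.0841,8.4764,0.3874
35,-1.3569,-0.7015,-2.0644,0.0598,-0.0598,-0.4776,0.0640,8.6097,0.3865
36,-1.3971,-0.7002,-1.9633,0.0750,-0.0597,-0.4799,0.0447,8.7111,0.3833
37,-1.4354,-0.6986,-1.8620,0.0884,-0.0596,-0.4813,0.0264,8.7833,0.3791
38,-1.4716,-0.6967,-1.7611,0.0997,-0.0594,-0.4821,0.0090,8.8293,0.3743
39,-1.5058,-0.6946,-1.6615,0.1092,-0.0592,-0.4822,-0.0074,8.8521,0.3689
40,-1.5381,-0.6924,-1.5638,0.1171,-0.0590,-0.4818,-0.0229,8.8548,0.3632
41,-1.5684,-0.6900,-1.4685,0.1236,-0.0588,-0.4810,-0.0374,8.8402,0.3571
42,-1.5968,-0.6875,-1.3762,0.1290,-0.0586,-0.4799,-0.0510,8.8111,0.3508
43,-1.6235,-0.6849,-1.2872,0.1336,-0.0584,-0.4785,-0.0637,8.7702,0.3444
44,-1.6483,-0.6822,-1.2019,0.1374,-0.0581,-0.4769,-0.0755,8.7199,0.3379
45,-1.6716,-0.6794,-1.1204,0.1406,-0.0579,-0.4752,-0.0865,8.6622,0.3314
46,-1.6932,-0.6766,-1.0428,0.1434,-0.0576,-0.4733,-0.0967,8.5992,0.3250
47,-1.7133,-0.6737,-0.9693,0.1458,-0.0573,-0.4715,-0.1061,8.5324,0.3187
48,-1.7320,-0.6708,-0.8999,0.1478,-0.0571,-0.4696,-0.1148,8.4633,0.3126
49,-1.7494,-0.6678,-0.8345,0.1496,-0.0568,-0.4677,-0.1229,8.3932,0.3067
50,-1.7654,-0.6648,-0.7732,0.1511,-0.0565,-0.4658,-0.1303,8.3230,0.3011
51,-1.7803,-0.6618,-0.7157,0.1525,-0.0563,-0.4640,-0.1372,8.2537,0.2959
52,-1.7941,-0.6587,-0.6619,0.1537,-0.0560,-0.4622,-0.1435,8.1857,0.2909
53,-1.8068,-0.6556,-0.6118,0.1548,-0.0557,-0.4605,-0.1493,8.1198,0.2864
54,-1.8186,-0.6525,-0.5651,0.1557,-0.0554,-0.4589,-0.1547,8.0562,0.2821
55,-1.8295,-0.6494,-0.5218,0.1565,-0.0552,-0.4573,-0.1596,7.9953,0.2783
56,-1.8395,-0.6463,-0.4816,0.1572,-0.0549,-0.4559,-0.1641,7.9373,0.2748
57,-1.8488,-0.6431,-0.4443,0.1578,-0.0546,-0.4545,-0.1683,7.8822,0.2716
58,-1.8573,-0.6400,-0.4098,0.1583,-0.0543,-0.4532,-0.1721,7.8303,0.2688
59,-1.8652,-0.6368,-0.3779,0.1587,-0.0540,-0.4521,-0.1756,7.7813,0.2664
60,-1.8724,-0.6336,-0.3485,0.1591,-0.0537,-0.4509,-0.1788,7.7354,0.2643
61,-1.8791,-0.6304,-0.3213,0.1594,-0.0534,-0.4499,-0.1818,7.6925,0.2625
62,-1.8853,-0.6273,-0.2963,0.1596,-0.0532,-0.4490,-0.1845,7.6524,0.2610
63,-1.8910,-0.6241,-0.2732,0.1597,-0.0529,-0.4481,-0.1870,7.6151,0.2598
64,-1.8963,-0.6209,-0.2520,0.1597,-0.0526,-0.4473,-0.1893,7.5805,0.2588
65,-1.9011,-0.6177,-0.2325,0.1597,-0.0523,-0.4465,-0.1914,7.5483,0.2582
66,-1.9056,-0.6145,-0.2145,0.1597,-0.0520,-0.4458,-0.1933,7.5186,0.2577
67,-1.9097,-0.6113,-0.1980,0.1596,-0.0517,-0.4452,-0.1951,7.4911,0.2575
68,-1.9135,-0.6081,-0.1829,0.1594,-0.0514,-0.4446,-0.1967,7.4657,0.2575
69,-1.9170,-0.6049,-0.1690,0.1592,-0.0511,-0.4441,-0.1983,,


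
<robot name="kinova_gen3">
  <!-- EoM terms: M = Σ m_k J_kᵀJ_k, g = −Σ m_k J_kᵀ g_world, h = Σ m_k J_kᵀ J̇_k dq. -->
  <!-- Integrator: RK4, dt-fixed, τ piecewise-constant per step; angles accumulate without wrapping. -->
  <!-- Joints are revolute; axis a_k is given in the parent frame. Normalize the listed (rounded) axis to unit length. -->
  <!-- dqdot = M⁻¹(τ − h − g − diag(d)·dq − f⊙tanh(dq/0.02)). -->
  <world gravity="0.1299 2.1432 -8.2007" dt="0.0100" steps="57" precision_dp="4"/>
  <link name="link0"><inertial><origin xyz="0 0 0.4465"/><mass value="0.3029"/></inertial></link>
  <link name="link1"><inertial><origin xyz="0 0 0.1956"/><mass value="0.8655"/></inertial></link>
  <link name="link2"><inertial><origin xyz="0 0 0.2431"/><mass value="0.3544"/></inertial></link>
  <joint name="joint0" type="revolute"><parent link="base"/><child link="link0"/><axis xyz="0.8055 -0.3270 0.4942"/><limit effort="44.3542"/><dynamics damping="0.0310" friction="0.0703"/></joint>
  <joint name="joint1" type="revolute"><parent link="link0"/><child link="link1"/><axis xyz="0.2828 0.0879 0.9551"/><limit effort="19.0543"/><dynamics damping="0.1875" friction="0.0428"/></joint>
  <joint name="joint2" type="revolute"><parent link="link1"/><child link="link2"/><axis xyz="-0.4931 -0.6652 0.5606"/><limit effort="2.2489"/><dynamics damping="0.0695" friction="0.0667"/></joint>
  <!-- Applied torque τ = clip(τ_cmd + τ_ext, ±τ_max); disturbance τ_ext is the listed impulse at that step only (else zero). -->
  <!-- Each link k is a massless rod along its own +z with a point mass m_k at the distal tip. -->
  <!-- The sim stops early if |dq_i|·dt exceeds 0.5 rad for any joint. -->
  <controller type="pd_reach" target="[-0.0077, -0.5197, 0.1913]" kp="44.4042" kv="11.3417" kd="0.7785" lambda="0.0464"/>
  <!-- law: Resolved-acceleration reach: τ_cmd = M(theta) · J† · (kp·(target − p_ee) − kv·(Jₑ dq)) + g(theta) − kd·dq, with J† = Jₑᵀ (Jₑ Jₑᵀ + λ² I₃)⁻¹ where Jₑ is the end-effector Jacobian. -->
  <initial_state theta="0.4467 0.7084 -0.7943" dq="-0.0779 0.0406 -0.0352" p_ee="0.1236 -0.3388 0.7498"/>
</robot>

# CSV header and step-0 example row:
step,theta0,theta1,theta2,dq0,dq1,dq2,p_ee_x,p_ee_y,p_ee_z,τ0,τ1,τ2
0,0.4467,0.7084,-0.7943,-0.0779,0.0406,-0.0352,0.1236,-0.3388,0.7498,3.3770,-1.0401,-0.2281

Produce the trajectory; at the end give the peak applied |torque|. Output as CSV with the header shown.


step,theta0,theta1,theta2,dq0,dq1,dq2,p_ee_x,p_ee_y,p_ee_z,τ0,τ1,τ2
1,0.4462,0.7030,-0.7990,-0.0229,-1.0422,-0.8572,0.1238,-0.3390,0.7493,1.9929,-0.1569,0.4604
2,0.4464,0.6952,-0.8058,0.0704,-0.5453,-0.5297,0.1241,-0.3398,0.7483,1.6305,-0.5497,0.1769
3,0.4474,0.6885,-0.8120,0.1199,-0.7836,-0.7086,0.1243,-0.3409,0.7472,0.9150,-0.3519,0.3210
4,0.4488,0.6811,-0.8189,0.1676,-0.7075,-0.6558,0.1244,-0.3424,0.7458,0.4473,-0.4106,0.2690
5,0.4506,0.6737,-0.8256,0.1980,-0.7652,-0.6965,0.1245,-0.3440,0.7444,-0.0412,-0.3637,0.2964
6,0.4527,0.6660,-0.8326,0.2196,-0.7703,-0.6983,0.1246,-0.3459,0.7429,-0.4473,-0.3618,0.2908
7,0.4550,0.6582,-0.8397,0.2309,-0.7958,-0.7150,0.1247,-0.3478,0.7413,-0.8187,-0.3454,0.2979
8,0.4573,0.6501,-0.8469,0.2342,-0.8136,-0.7268,0.1247,-0.3498,0.7397,-1.1436,-0.3371,0.3006
9,0.4596,0.6419,-0.8542,0.2299,-0.8337,-0.7412,0.1248,-0.3519,0.7380,-1.4315,-0.3286,0.3052
10,0.4619,0.6335,-0.8617,0.2192,-0.8525,-0.7559,0.1248,-0.3539,0.7363,-1.6839,-0.3226,0.3095
11,0.4640,0.6248,-0.8693,0.2028,-0.8710,-0.7717,0.1248,-0.3559,0.7346,-1.9042,-0.3178,0.3141
12,0.4659,0.6160,-0.8771,0.1815,-0.8889,-0.7884,0.1249,-0.3578,0.7330,-2.0948,-0.3146,0.3188
13,0.4676,0.6071,-0.8851,0.1560,-0.9063,-0.8061,0.1249,-0.3597,0.7313,-2.2579,-0.3126,0.3236
14,0.4690,0.5979,-0.8933,0.1268,-0.9229,-0.8248,0.1249,-0.3614,0.7297,-2.3953,-0.3118,0.3284
15,0.4701,0.5886,-0.9016,0.0946,-0.9387,-0.8446,0.1250,-0.3630,0.7280,-2.5087,-0.3119,0.3330
16,0.4709,0.5791,-0.9102,0.0600,-0.9538,-0.8653,0.1250,-0.3644,0.7265,-2.5995,-0.3129,0.3375
17,0.4713,0.5695,-0.9189,0.0234,-0.9677,-0.8868,0.1251,-0.3657,0.7250,-2.6690,-0.3147,0.3416
18,0.4713,0.5598,-0.9279,-0.0134,-0.9786,-0.9075,0.1251,-0.3669,0.7235,-2.7234,-0.3186,0.3442
19,0.4710,0.5499,-0.9371,-0.0496,-0.9880,-0.9286,0.1252,-0.3678,0.7220,-2.7665,-0.3231,0.3464
20,0.4703,0.5400,-0.9465,-0.0867,-0.9990,-0.9524,0.1253,-0.3686,0.7207,-2.7915,-0.3257,0.3499
21,0.4693,0.5300,-0.9561,-0.1245,-1.0086,-0.9767,0.1254,-0.3693,0.7193,-2.7967,-0.3288,0.3528
22,0.4679,0.5198,-0.9660,-0.1625,-1.0168,-1.0015,0.1255,-0.3698,0.7180,-2.7828,-0.3322,0.3553
23,0.4660,0.5096,-0.9761,-0.2003,-1.0236,-1.0267,0.1256,-0.3701,0.7168,-2.7505,-0.3358,0.3572
24,0.4639,0.4994,-0.9865,-0.2375,-1.0287,-1.0521,0.1256,-0.3703,0.7156,-2.7006,-0.3396,0.3585
25,0.4613,0.4891,-0.9972,-0.2737,-1.0322,-1.0777,0.1257,-0.3703,0.7144,-2.6340,-0.3434,0.3592
26,0.4584,0.4787,-1.0081,-0.3086,-1.0340,-1.1032,0.1258,-0.3701,0.7133,-2.5515,-0.3472,0.3593
27,0.4551,0.4684,-1.0192,-0.3419,-1.0339,-1.1286,0.1259,-0.3698,0.7122,-2.4540,-0.3509,0.3587
28,0.4516,0.4581,-1.0307,-0.3731,-1.0319,-1.1537,0.1260,-0.3694,0.7112,-2.3426,-0.3545,0.3576
29,0.4477,0.4478,-1.0423,-0.4021,-1.0280,-1.1782,0.1261,-0.3689,0.7101,-2.2185,-0.3579,0.3558
30,0.4435,0.4375,-1.0542,-0.4285,-1.0222,-1.2022,0.1261,-0.3682,0.7091,-2.0829,-0.3610,0.3534
31,0.4391,0.4273,-1.0664,-0.4522,-1.0145,-1.2253,0.1262,-0.3675,0.7081,-1.9373,-0.3638,0.3505
32,0.4345,0.4172,-1.0787,-0.4728,-1.0049,-1.2476,0.1263,-0.3666,0.7071,-1.7832,-0.3662,0.3470
33,0.4297,0.4072,-1.0913,-0.4903,-0.9935,-1.2688,0.1263,-0.3657,0.7061,-1.6222,-0.3683,0.3432
34,0.4247,0.3974,-1.1041,-0.5044,-0.9803,-1.2888,0.1263,-0.3648,0.7051,-1.4560,-0.3699,0.3389
35,0.4196,0.3876,-1.1171,-0.5150,-0.9654,-1.3075,0.1263,-0.3637,0.7041,-1.2863,-0.3711,0.3343
36,0.4144,0.3781,-1.1302,-0.5221,-0.9490,-1.3248,0.1263,-0.3627,0.7031,-1.1149,-0.3719,0.3294
37,0.4092,0.3687,-1.1435,-0.5257,-0.9311,-1.3406,0.1262,-0.3616,0.7020,-0.9434,-0.3722,0.3244
38,0.4039,0.3594,-1.1570,-0.5256,-0.9119,-1.3549,0.1261,-0.3606,0.7009,-0.7736,-0.3720,0.3193
39,0.3987,0.3504,-1.1706,-0.5220,-0.8916,-1.3676,0.1260,-0.3596,0.6998,-0.6069,-0.3713,0.3141
40,0.3935,0.3416,-1.1844,-0.5150,-0.8703,-1.3786,0.1259,-0.3586,0.6986,-0.4451,-0.3702,0.3091
41,0.3884,0.3330,-1.1982,-0.5045,-0.8481,-1.3881,0.1257,-0.3576,0.6974,-0.2893,-0.3687,0.3042
42,0.3834,0.3247,-1.2121,-0.4908,-0.8252,-1.3959,0.1255,-0.3567,0.6961,-0.1408,-0.3667,0.2995
43,0.3786,0.3165,-1.2261,-0.4740,-0.8019,-1.4020,0.1253,-0.3559,0.6947,-0.0007,-0.3643,0.2951
44,0.3740,0.3086,-1.2401,-0.4542,-0.7782,-1.4066,0.1250,-0.3552,0.6933,0.1302,-0.3615,0.2911
45,0.3696,0.3010,-1.2542,-0.4317,-0.7542,-1.4095,0.1247,-0.3545,0.6918,0.2510,-0.3584,0.2874
46,0.3654,0.2936,-1.2683,-0.4066,-0.7302,-1.4110,0.1243,-0.3540,0.6903,0.3612,-0.3550,0.2842
47,0.3614,0.2864,-1.2824,-0.3792,-0.7063,-1.4109,0.1240,-0.3536,0.6887,0.4605,-0.3512,0.2814
48,0.3578,0.2794,-1.2965,-0.3498,-0.6826,-1.4095,0.1235,-0.3533,0.6870,0.5485,-0.3472,0.2791
49,0.3544,0.2727,-1.3106,-0.3185,-0.6591,-1.4066,0.1231,-0.3532,0.6852,0.6251,-0.3430,0.2774
50,0.3514,0.2663,-1.3247,-0.2855,-0.6361,-1.4025,0.1225,-0.3532,0.6834,0.6903,-0.3386,0.2761
51,0.3487,0.2600,-1.3387,-0.2511,-0.6136,-1.3972,0.1220,-0.3533,0.6815,0.7443,-0.3340,0.2754
52,0.3464,0.2540,-1.3526,-0.2156,-0.5917,-1.3907,0.1214,-0.3536,0.6795,0.7872,-0.3292,0.2752
53,0.3444,0.2482,-1.3665,-0.1791,-0.5705,-1.3832,0.1208,-0.3540,0.6774,0.8194,-0.3244,0.2754
54,0.3428,0.2426,-1.3802,-0.1419,-0.5499,-1.3746,0.1201,-0.3546,0.6752,0.8411,-0.3194,0.2762
55,0.3416,0.2372,-1.3939,-0.1042,-0.5302,-1.3652,0.1194,-0.3554,0.6730,0.8529,-0.3144,0.2774
56,0.3407,0.2320,-1.4075,-0.0661,-0.5112,-1.3549,0.1187,-0.3563,0.6707,0.8552,-0.3094,0.2791
57,0.3403,0.2270,-1.4210,-0.0280,-0.4930,-1.3439,0.1179,-0.3573,0.6683,,,
# max |τ| (N·m): 3.3770


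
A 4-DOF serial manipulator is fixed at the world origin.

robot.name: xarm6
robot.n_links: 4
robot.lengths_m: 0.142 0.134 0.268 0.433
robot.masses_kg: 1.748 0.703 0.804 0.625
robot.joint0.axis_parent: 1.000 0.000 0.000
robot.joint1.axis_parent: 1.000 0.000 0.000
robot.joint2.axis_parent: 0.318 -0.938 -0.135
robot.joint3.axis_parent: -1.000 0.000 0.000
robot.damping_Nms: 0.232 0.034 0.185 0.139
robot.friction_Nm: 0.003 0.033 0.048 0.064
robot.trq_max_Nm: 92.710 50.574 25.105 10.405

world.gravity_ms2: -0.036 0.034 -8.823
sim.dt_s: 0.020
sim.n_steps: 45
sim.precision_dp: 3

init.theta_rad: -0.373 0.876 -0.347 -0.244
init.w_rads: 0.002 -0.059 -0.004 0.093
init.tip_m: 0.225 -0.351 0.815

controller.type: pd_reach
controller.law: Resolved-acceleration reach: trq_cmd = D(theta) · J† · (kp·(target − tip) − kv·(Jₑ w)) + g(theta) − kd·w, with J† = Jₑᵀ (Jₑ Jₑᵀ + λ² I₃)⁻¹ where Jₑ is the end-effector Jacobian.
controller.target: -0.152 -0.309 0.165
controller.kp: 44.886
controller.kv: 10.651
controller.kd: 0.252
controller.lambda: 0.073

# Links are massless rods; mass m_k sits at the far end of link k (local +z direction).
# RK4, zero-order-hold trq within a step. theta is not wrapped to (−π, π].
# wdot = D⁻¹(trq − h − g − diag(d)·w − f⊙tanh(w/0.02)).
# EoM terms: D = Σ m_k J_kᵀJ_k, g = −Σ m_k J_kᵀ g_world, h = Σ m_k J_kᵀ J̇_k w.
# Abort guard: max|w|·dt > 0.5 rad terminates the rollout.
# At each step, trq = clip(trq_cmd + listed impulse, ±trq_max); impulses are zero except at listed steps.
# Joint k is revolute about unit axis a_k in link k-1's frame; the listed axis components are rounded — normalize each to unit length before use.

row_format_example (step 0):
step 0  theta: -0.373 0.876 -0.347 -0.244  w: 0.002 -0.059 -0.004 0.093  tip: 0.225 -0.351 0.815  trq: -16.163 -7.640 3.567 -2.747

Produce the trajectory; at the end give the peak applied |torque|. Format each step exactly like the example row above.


step 1  theta: -0.398 0.890 -0.343 -0.268  w: -2.445 1.462 0.390 -2.477  tip: 0.222 -0.351 0.812  trq: -13.741 -7.820 2.666 -1.390
step 2  theta: -0.462 0.927 -0.333 -0.337  w: -3.950 2.164 0.664 -4.363  tip: 0.214 -0.350 0.801  trq: -10.035 -6.768 2.178 -0.613
step 3  theta: -0.548 0.971 -0.317 -0.437  w: -4.661 2.250 0.837 -5.609  tip: 0.202 -0.348 0.785  trq: -5.614 -4.866 1.953 -0.158
step 4  theta: -0.643 1.014 -0.300 -0.556  w: -4.799 2.020 0.942 -6.220  tip: 0.187 -0.344 0.765  trq: -1.502 -2.825 1.810 0.142
step 5  theta: -0.737 1.050 -0.280 -0.681  w: -4.597 1.697 1.019 -6.328  tip: 0.169 -0.337 0.741  trq: 1.673 -1.148 1.635 0.396
step 6  theta: -0.825 1.081 -0.259 -0.806  w: -4.229 1.391 1.094 -6.121  tip: 0.150 -0.329 0.714  trq: 3.835 0.008 1.405 0.661
step 7  theta: -0.905 1.106 -0.237 -0.924  w: -3.801 1.139 1.178 -5.749  tip: 0.129 -0.320 0.686  trq: 5.170 0.695 1.140 0.948
step 8  theta: -0.976 1.127 -0.212 -1.035  w: -3.370 0.945 1.274 -5.307  tip: 0.109 -0.311 0.658  trq: 5.908 1.021 0.862 1.247
step 9  theta: -1.039 1.144 -0.186 -1.136  w: -2.959 0.802 1.377 -4.847  tip: 0.089 -0.303 0.629  trq: 6.237 1.094 0.590 1.544
step 10  theta: -1.095 1.159 -0.157 -1.228  w: -2.579 0.699 1.484 -4.392  tip: 0.071 -0.295 0.601  trq: 6.296 0.996 0.330 1.824
step 11  theta: -1.143 1.173 -0.126 -1.311  w: -2.234 0.627 1.590 -3.954  tip: 0.053 -0.289 0.573  trq: 6.177 0.788 0.087 2.078
step 12  theta: -1.184 1.185 -0.094 -1.386  w: -1.922 0.580 1.690 -3.537  tip: 0.036 -0.284 0.546  trq: 5.943 0.511 -0.140 2.298
step 13  theta: -1.220 1.196 -0.059 -1.453  w: -1.642 0.550 1.780 -3.144  tip: 0.021 -0.279 0.519  trq: 5.636 0.193 -0.352 2.483
step 14  theta: -1.250 1.207 -0.022 -1.512  w: -1.392 0.534 1.857 -2.774  tip: 0.008 -0.276 0.493  trq: 5.283 -0.145 -0.551 2.629
step 15  theta: -1.276 1.217 0.015 -1.564  w: -1.171 0.528 1.917 -2.427  tip: -0.005 -0.274 0.469  trq: 4.904 -0.492 -0.738 2.740
step 16  theta: -1.297 1.228 0.054 -1.609  w: -0.977 0.529 1.959 -2.104  tip: -0.016 -0.273 0.445  trq: 4.513 -0.837 -0.914 2.816
step 17  theta: -1.315 1.238 0.093 -1.648  w: -0.808 0.534 1.983 -1.803  tip: -0.025 -0.273 0.423  trq: 4.121 -1.175 -1.083 2.860
step 18  theta: -1.330 1.249 0.133 -1.682  w: -0.664 0.543 1.989 -1.526  tip: -0.034 -0.273 0.402  trq: 3.737 -1.498 -1.243 2.877
step 19  theta: -1.342 1.260 0.173 -1.710  w: -0.541 0.553 1.978 -1.272  tip: -0.042 -0.274 0.382  trq: 3.370 -1.804 -1.396 2.869
step 20  theta: -1.352 1.271 0.212 -1.733  w: -0.439 0.562 1.951 -1.042  tip: -0.049 -0.275 0.363  trq: 3.026 -2.087 -1.542 2.841
step 21  theta: -1.360 1.283 0.251 -1.752  w: -0.356 0.569 1.909 -0.835  tip: -0.055 -0.277 0.346  trq: 2.712 -2.346 -1.680 2.797
step 22  theta: -1.366 1.294 0.288 -1.766  w: -0.291 0.574 1.855 -0.652  tip: -0.060 -0.279 0.329  trq: 2.431 -2.578 -1.811 2.741
step 23  theta: -1.371 1.306 0.325 -1.778  w: -0.240 0.575 1.790 -0.491  tip: -0.066 -0.281 0.314  trq: 2.185 -2.781 -1.934 2.675
step 24  theta: -1.376 1.317 0.360 -1.786  w: -0.202 0.572 1.717 -0.352  tip: -0.070 -0.283 0.300  trq: 1.977 -2.955 -2.048 2.604
step 25  theta: -1.379 1.328 0.393 -1.792  w: -0.175 0.566 1.637 -0.233  tip: -0.075 -0.286 0.287  trq: 1.805 -3.101 -2.152 2.529
step 26  theta: -1.383 1.340 0.425 -1.796  w: -0.157 0.554 1.554 -0.134  tip: -0.079 -0.288 0.275  trq: 1.667 -3.219 -2.247 2.453
step 27  theta: -1.386 1.351 0.455 -1.798  w: -0.145 0.539 1.467 -0.051  tip: -0.083 -0.291 0.264  trq: 1.560 -3.311 -2.333 2.377
step 28  theta: -1.389 1.361 0.484 -1.798  w: -0.137 0.516 1.380 0.009  tip: -0.087 -0.293 0.254  trq: 1.485 -3.379 -2.408 2.310
step 29  theta: -1.391 1.371 0.511 -1.798  w: -0.127 0.480 1.294 0.038  tip: -0.091 -0.295 0.245  trq: 1.439 -3.422 -2.474 2.268
step 30  theta: -1.394 1.380 0.536 -1.797  w: -0.122 0.445 1.210 0.061  tip: -0.094 -0.297 0.236  trq: 1.412 -3.448 -2.531 2.226
step 31  theta: -1.396 1.389 0.559 -1.795  w: -0.120 0.412 1.129 0.080  tip: -0.098 -0.299 0.229  trq: 1.400 -3.459 -2.578 2.181
step 32  theta: -1.399 1.397 0.581 -1.794  w: -0.120 0.380 1.051 0.095  tip: -0.101 -0.300 0.221  trq: 1.400 -3.459 -2.619 2.135
step 33  theta: -1.401 1.404 0.601 -1.792  w: -0.122 0.349 0.977 0.107  tip: -0.103 -0.302 0.215  trq: 1.411 -3.448 -2.653 2.089
step 34  theta: -1.403 1.411 0.620 -1.789  w: -0.124 0.319 0.908 0.116  tip: -0.106 -0.303 0.209  trq: 1.430 -3.429 -2.681 2.045
step 35  theta: -1.406 1.417 0.637 -1.787  w: -0.126 0.289 0.843 0.122  tip: -0.108 -0.304 0.203  trq: 1.455 -3.403 -2.704 2.003
step 36  theta: -1.409 1.422 0.653 -1.784  w: -0.128 0.261 0.782 0.125  tip: -0.111 -0.305 0.198  trq: 1.485 -3.372 -2.723 1.962
step 37  theta: -1.411 1.427 0.668 -1.782  w: -0.129 0.233 0.725 0.127  tip: -0.113 -0.305 0.194  trq: 1.518 -3.337 -2.739 1.924
step 38  theta: -1.414 1.432 0.682 -1.779  w: -0.130 0.207 0.672 0.127  tip: -0.115 -0.306 0.190  trq: 1.554 -3.300 -2.752 1.888
step 39  theta: -1.416 1.436 0.695 -1.777  w: -0.129 0.183 0.623 0.125  tip: -0.117 -0.306 0.187  trq: 1.590 -3.262 -2.763 1.855
step 40  theta: -1.419 1.439 0.707 -1.774  w: -0.128 0.160 0.577 0.123  tip: -0.119 -0.307 0.184  trq: 1.626 -3.224 -2.772 1.824
step 41  theta: -1.421 1.442 0.718 -1.772  w: -0.126 0.139 0.534 0.120  tip: -0.120 -0.307 0.181  trq: 1.662 -3.185 -2.779 1.795
step 42  theta: -1.424 1.445 0.729 -1.770  w: -0.124 0.119 0.495 0.117  tip: -0.122 -0.307 0.179  trq: 1.697 -3.148 -2.785 1.769
step 43  theta: -1.426 1.447 0.738 -1.767  w: -0.120 0.102 0.459 0.113  tip: -0.123 -0.307 0.177  trq: 1.730 -3.112 -2.791 1.745
step 44  theta: -1.429 1.449 0.747 -1.765  w: -0.117 0.086 0.425 0.109  tip: -0.125 -0.308 0.175  trq: 1.761 -3.078 -2.795 1.722
step 45  theta: -1.431 1.450 0.755 -1.763  w: -0.112 0.071 0.394 0.105  tip: -0.126 -0.308 0.174
max |trq| (N·m): 16.163


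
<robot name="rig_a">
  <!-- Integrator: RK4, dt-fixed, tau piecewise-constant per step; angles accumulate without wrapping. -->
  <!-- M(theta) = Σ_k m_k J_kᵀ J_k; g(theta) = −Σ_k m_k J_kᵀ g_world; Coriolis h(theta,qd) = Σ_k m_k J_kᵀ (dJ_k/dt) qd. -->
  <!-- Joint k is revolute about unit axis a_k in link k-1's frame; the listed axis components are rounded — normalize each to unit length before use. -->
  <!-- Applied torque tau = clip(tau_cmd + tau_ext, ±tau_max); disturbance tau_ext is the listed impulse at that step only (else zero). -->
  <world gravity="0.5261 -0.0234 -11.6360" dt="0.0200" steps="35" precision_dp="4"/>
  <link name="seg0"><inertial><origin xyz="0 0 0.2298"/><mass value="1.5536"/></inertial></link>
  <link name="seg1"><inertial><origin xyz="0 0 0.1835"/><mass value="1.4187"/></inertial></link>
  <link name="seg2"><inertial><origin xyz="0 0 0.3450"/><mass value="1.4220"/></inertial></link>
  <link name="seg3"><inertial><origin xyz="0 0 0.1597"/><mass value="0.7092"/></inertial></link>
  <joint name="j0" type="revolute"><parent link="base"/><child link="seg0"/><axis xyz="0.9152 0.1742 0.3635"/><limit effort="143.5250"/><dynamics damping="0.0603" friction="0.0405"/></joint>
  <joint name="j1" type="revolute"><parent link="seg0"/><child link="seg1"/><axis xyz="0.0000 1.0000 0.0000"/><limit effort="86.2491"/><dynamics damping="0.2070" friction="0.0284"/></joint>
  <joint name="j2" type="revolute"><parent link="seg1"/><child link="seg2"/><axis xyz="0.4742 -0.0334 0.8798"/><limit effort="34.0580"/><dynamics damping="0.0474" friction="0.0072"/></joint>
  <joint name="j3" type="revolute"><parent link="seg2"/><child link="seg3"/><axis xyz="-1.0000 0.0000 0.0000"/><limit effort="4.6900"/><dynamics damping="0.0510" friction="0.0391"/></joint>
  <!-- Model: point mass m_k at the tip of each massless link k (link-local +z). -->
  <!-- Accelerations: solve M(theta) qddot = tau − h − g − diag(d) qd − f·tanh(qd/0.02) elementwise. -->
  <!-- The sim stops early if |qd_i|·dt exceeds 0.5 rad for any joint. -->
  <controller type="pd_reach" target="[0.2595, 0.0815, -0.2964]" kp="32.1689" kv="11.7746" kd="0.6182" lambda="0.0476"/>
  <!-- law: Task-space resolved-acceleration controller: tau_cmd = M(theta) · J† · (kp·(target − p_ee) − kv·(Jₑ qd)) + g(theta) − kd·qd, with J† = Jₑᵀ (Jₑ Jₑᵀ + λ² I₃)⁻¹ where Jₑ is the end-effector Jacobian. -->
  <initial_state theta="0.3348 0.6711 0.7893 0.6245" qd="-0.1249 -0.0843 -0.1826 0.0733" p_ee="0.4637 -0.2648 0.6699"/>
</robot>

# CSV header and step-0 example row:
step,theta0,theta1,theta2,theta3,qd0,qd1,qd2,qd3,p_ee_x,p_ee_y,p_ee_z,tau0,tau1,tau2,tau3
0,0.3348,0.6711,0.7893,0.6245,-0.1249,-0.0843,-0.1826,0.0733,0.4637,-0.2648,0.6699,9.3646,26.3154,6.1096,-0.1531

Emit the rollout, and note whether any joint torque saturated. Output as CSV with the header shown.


step,theta0,theta1,theta2,theta3,qd0,qd1,qd2,qd3,p_ee_x,p_ee_y,p_ee_z,tau0,tau1,tau2,tau3
1,0.3286,0.6793,0.8185,0.6704,-0.4804,0.9019,2.9943,4.3864,0.4625,-0.2618,0.6670,5.8023,18.2678,2.3803,-2.5152
2,0.3203,0.7046,0.8730,0.7371,-0.3488,1.6387,2.4581,2.3220,0.4675,-0.2580,0.6549,-0.5145,9.6119,0.8267,-0.4231
3,0.3132,0.7433,0.9250,0.7884,-0.3515,2.2395,2.7003,2.7660,0.4800,-0.2536,0.6358,-4.4678,3.3580,-0.6411,-0.3560
4,0.3059,0.7927,0.9778,0.8394,-0.3813,2.7058,2.5493,2.3172,0.4960,-0.2478,0.6112,-7.9505,-2.0136,-1.6960,0.2535
5,0.2972,0.8505,1.0281,0.8837,-0.4946,3.0801,2.4592,2.0876,0.5142,-0.2404,0.5822,-10.4170,-6.3241,-2.5369,0.5967
6,0.2855,0.9151,1.0761,0.9226,-0.6860,3.3902,2.3178,1.7754,0.5329,-0.2315,0.5496,-12.1500,-9.8767,-3.1489,0.9210
7,0.2691,0.9855,1.1208,0.9553,-0.9621,3.6647,2.1283,1.4762,0.5509,-0.2211,0.5142,-13.2154,-12.7931,-3.5498,1.1708
8,0.2464,1.0613,1.1610,0.9821,-1.3257,3.9270,1.8509,1.1877,0.5672,-0.2092,0.4768,-13.7375,-15.1923,-3.7390,1.3619
9,0.2156,1.1423,1.1944,1.0035,-1.7741,4.1945,1.4474,0.9347,0.5809,-0.1962,0.4379,-13.8088,-17.1438,-3.7101,1.4876
10,0.1751,1.2287,1.2184,1.0204,-2.2900,4.4709,0.8851,0.7474,0.5916,-0.1825,0.3982,-13.4879,-18.6775,-3.4556,1.5365
11,0.1241,1.3206,1.2295,1.0345,-2.8291,4.7365,0.1626,0.6652,0.5986,-0.1687,0.3584,-12.7835,-19.7920,-2.9872,1.4926
12,0.0628,1.4173,1.2251,1.0481,-3.3112,4.9383,-0.6523,0.7205,0.6019,-0.1558,0.3188,-11.6875,-20.4888,-2.3762,1.3489
13,-0.0067,1.5167,1.2046,1.0641,-3.6332,5.0046,-1.4298,0.8930,0.6015,-0.1447,0.2802,-10.2813,-20.8235,-1.7512,1.1378
14,-0.0802,1.6156,1.1702,1.0840,-3.7154,4.8817,-2.0105,1.1048,0.5976,-0.1360,0.2429,-8.7608,-20.8824,-1.2632,0.9273
15,-0.1527,1.7102,1.1270,1.1077,-3.5464,4.5773,-2.3053,1.2552,0.5909,-0.1304,0.2074,-7.3194,-20.7114,-0.9813,0.7881
16,-0.2199,1.7975,1.0805,1.1334,-3.1806,4.1546,-2.3307,1.2978,0.5820,-0.1277,0.1743,-6.0546,-20.3040,-0.8686,0.7402
17,-0.2786,1.8759,1.0355,1.1592,-2.6986,3.6903,-2.1667,1.2524,0.5717,-0.1276,0.1436,-5.0048,-19.6667,-0.8432,0.7556
18,-0.3271,1.9451,0.9948,1.1835,-2.1737,3.2422,-1.9032,1.1619,0.5607,-0.1292,0.1157,-4.1928,-18.8571,-0.8350,0.7959
19,-0.3653,2.0059,0.9598,1.2059,-1.6585,2.8422,-1.6111,1.0595,0.5495,-0.1319,0.0902,-3.6252,-17.9660,-0.8038,0.8360
20,-0.3936,2.0592,0.9304,1.2263,-1.1852,2.5018,-1.3360,0.9617,0.5383,-0.1349,0.0670,-3.2850,-17.0804,-0.7345,0.8660
21,-0.4130,2.1064,0.9061,1.2447,-0.7697,2.2203,-1.1008,0.8741,0.5275,-0.1377,0.0457,-3.1343,-16.2607,-0.6287,0.8853
22,-0.4248,2.1485,0.8860,1.2615,-0.4162,1.9907,-0.9126,0.7963,0.5171,-0.1398,0.0258,-3.1258,-15.5367,-0.4958,0.8972
23,-0.4301,2.1864,0.8693,1.2768,-0.1223,1.8043,-0.7683,0.7263,0.5071,-0.1411,0.0071,-3.2130,-14.9138,-0.3478,0.9052
24,-0.4302,2.2210,0.8550,1.2908,0.1113,1.6545,-0.6698,0.6608,0.4976,-0.1415,-0.0106,-3.3557,-14.3932,-0.1898,0.9131
25,-0.4261,2.2529,0.8423,1.3035,0.2937,1.5323,-0.6052,0.6010,0.4885,-0.1410,-0.0276,-3.5187,-13.9542,-0.0329,0.9206
26,-0.4187,2.2825,0.8307,1.3150,0.4408,1.4282,-0.5543,0.5469,0.4796,-0.1396,-0.0438,-3.6804,-13.5652,0.1086,0.9282
27,-0.4087,2.3101,0.8201,1.3255,0.5582,1.3381,-0.5145,0.4952,0.4711,-0.1374,-0.0594,-3.8324,-13.2163,0.2346,0.9380
28,-0.3966,2.3361,0.8101,1.3350,0.6507,1.2588,-0.4829,0.4462,0.4629,-0.1344,-0.0743,-3.9684,-12.8974,0.3447,0.9495
29,-0.3829,2.3606,0.8007,1.3435,0.7223,1.1880,-0.4572,0.4001,0.4548,-0.1308,-0.0886,-4.0848,-12.6001,0.4396,0.9623
30,-0.3679,2.3837,0.7918,1.3511,0.7765,1.1237,-0.4356,0.3569,0.4470,-0.1266,-0.1023,-4.1803,-12.3183,0.5198,0.9759
31,-0.3520,2.4056,0.7833,1.3579,0.8162,1.0645,-0.4170,0.3166,0.4393,-0.1218,-0.1153,-4.2548,-12.0472,0.5866,0.9900
32,-0.3354,2.4264,0.7751,1.3639,0.8437,1.0094,-0.4004,0.2793,0.4318,-0.1167,-0.1277,-4.3089,-11.7836,0.6410,1.0042
33,-0.3183,2.4460,0.7673,1.3692,0.8611,0.9577,-0.3853,0.2450,0.4245,-0.1111,-0.1395,-4.3440,-11.5254,0.6842,1.0183
34,-0.3010,2.4647,0.7597,1.3738,0.8699,0.9087,-0.3713,0.2135,0.4173,-0.1053,-0.1506,-4.3615,-11.2713,0.7174,1.0320
35,-0.2836,2.4824,0.7524,1.3779,0.8716,0.8620,-0.3582,0.1848,0.4103,-0.0993,-0.1611,,,,
# any joint saturated: no


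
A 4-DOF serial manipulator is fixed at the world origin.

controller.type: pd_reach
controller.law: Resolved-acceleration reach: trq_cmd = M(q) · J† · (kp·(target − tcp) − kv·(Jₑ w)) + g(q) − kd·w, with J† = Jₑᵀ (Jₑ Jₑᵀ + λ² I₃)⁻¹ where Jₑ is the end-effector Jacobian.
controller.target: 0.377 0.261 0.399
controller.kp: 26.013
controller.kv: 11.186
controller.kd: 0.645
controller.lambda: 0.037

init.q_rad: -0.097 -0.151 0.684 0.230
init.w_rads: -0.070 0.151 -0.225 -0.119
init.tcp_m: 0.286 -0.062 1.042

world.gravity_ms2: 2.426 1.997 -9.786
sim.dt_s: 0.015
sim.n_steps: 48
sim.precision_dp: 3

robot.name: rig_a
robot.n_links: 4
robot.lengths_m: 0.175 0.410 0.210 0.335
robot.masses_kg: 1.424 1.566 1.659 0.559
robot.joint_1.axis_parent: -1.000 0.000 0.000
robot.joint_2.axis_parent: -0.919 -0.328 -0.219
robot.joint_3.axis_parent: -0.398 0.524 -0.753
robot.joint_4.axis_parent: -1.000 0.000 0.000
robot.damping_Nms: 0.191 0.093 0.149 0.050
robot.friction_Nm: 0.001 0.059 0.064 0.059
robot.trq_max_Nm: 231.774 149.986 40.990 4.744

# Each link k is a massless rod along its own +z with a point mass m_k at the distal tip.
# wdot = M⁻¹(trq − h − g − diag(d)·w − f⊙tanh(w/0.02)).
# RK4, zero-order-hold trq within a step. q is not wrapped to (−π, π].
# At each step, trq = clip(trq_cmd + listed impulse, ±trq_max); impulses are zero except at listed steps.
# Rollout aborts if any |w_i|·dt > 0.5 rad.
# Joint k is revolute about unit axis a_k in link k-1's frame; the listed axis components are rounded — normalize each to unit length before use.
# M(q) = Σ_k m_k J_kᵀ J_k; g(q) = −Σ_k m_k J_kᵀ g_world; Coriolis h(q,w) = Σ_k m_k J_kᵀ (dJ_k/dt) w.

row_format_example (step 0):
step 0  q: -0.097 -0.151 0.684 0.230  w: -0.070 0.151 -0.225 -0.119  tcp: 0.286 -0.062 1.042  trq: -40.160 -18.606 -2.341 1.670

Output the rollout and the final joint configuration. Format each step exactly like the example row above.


step 1  q: -0.105 -0.143 0.684 0.241  w: -0.969 0.897 0.154 1.547  tcp: 0.285 -0.061 1.041  trq: -33.317 -15.730 -2.724 0.158
step 2  q: -0.124 -0.126 0.687 0.272  w: -1.561 1.335 0.316 2.613  tcp: 0.285 -0.059 1.038  trq: -24.698 -11.627 -2.692 -0.710
step 3  q: -0.150 -0.105 0.692 0.316  w: -1.905 1.551 0.372 3.201  tcp: 0.284 -0.058 1.032  trq: -15.945 -7.172 -2.523 -1.139
step 4  q: -0.180 -0.081 0.698 0.365  w: -2.057 1.606 0.378 3.447  tcp: 0.284 -0.057 1.024  trq: -8.249 -3.063 -2.360 -1.293
step 5  q: -0.210 -0.057 0.704 0.417  w: -2.075 1.561 0.372 3.471  tcp: 0.285 -0.057 1.015  trq: -2.069 0.365 -2.263 -1.298
step 6  q: -0.241 -0.035 0.709 0.469  w: -2.007 1.460 0.370 3.368  tcp: 0.285 -0.057 1.006  trq: 2.609 3.045 -2.242 -1.237
step 7  q: -0.270 -0.014 0.715 0.518  w: -1.890 1.335 0.379 3.205  tcp: 0.285 -0.058 0.996  trq: 6.009 5.045 -2.282 -1.162
step 8  q: -0.297 0.005 0.720 0.565  w: -1.747 1.204 0.397 3.021  tcp: 0.286 -0.060 0.985  trq: 8.400 6.481 -2.363 -1.098
step 9  q: -0.322 0.022 0.727 0.609  w: -1.595 1.077 0.423 2.839  tcp: 0.287 -0.062 0.975  trq: 10.029 7.473 -2.471 -1.055
step 10  q: -0.345 0.037 0.733 0.650  w: -1.442 0.962 0.454 2.669  tcp: 0.288 -0.063 0.965  trq: 11.094 8.125 -2.591 -1.035
step 11  q: -0.366 0.051 0.740 0.689  w: -1.292 0.858 0.488 2.514  tcp: 0.289 -0.064 0.954  trq: 11.747 8.523 -2.717 -1.036
step 12  q: -0.384 0.063 0.748 0.725  w: -1.150 0.767 0.523 2.374  tcp: 0.291 -0.065 0.944  trq: 12.103 8.732 -2.841 -1.054
step 13  q: -0.400 0.074 0.756 0.760  w: -1.015 0.688 0.557 2.249  tcp: 0.293 -0.065 0.933  trq: 12.243 8.803 -2.960 -1.084
step 14  q: -0.414 0.084 0.764 0.793  w: -0.888 0.620 0.589 2.137  tcp: 0.295 -0.064 0.923  trq: 12.228 8.771 -3.072 -1.123
step 15  q: -0.427 0.093 0.773 0.824  w: -0.770 0.561 0.620 2.034  tcp: 0.297 -0.063 0.913  trq: 12.099 8.665 -3.176 -1.166
step 16  q: -0.438 0.101 0.783 0.854  w: -0.659 0.510 0.648 1.941  tcp: 0.299 -0.062 0.902  trq: 11.889 8.505 -3.271 -1.212
step 17  q: -0.447 0.108 0.793 0.882  w: -0.556 0.467 0.673 1.854  tcp: 0.302 -0.060 0.892  trq: 11.618 8.305 -3.356 -1.259
step 18  q: -0.454 0.115 0.803 0.910  w: -0.459 0.429 0.695 1.773  tcp: 0.304 -0.057 0.882  trq: 11.303 8.075 -3.432 -1.304
step 19  q: -0.460 0.121 0.814 0.936  w: -0.368 0.397 0.715 1.697  tcp: 0.307 -0.054 0.872  trq: 10.954 7.824 -3.500 -1.347
step 20  q: -0.465 0.127 0.824 0.961  w: -0.283 0.369 0.732 1.625  tcp: 0.309 -0.051 0.862  trq: 10.580 7.558 -3.558 -1.388
step 21  q: -0.469 0.132 0.835 0.984  w: -0.203 0.345 0.746 1.557  tcp: 0.311 -0.047 0.853  trq: 10.186 7.279 -3.608 -1.425
step 22  q: -0.471 0.137 0.847 1.007  w: -0.128 0.323 0.758 1.491  tcp: 0.314 -0.043 0.843  trq: 9.776 6.992 -3.650 -1.459
step 23  q: -0.473 0.142 0.858 1.029  w: -0.058 0.305 0.767 1.429  tcp: 0.316 -0.038 0.833  trq: 9.354 6.698 -3.685 -1.488
step 24  q: -0.473 0.146 0.870 1.050  w: 0.008 0.289 0.774 1.368  tcp: 0.318 -0.033 0.824  trq: 8.921 6.399 -3.712 -1.515
step 25  q: -0.473 0.150 0.881 1.070  w: 0.069 0.275 0.779 1.310  tcp: 0.321 -0.028 0.815  trq: 8.480 6.097 -3.733 -1.538
step 26  q: -0.471 0.154 0.893 1.089  w: 0.127 0.263 0.781 1.254  tcp: 0.323 -0.023 0.806  trq: 8.032 5.792 -3.747 -1.557
step 27  q: -0.469 0.158 0.905 1.108  w: 0.181 0.253 0.782 1.200  tcp: 0.325 -0.017 0.797  trq: 7.576 5.484 -3.755 -1.573
step 28  q: -0.466 0.162 0.916 1.125  w: 0.232 0.244 0.781 1.147  tcp: 0.327 -0.011 0.788  trq: 7.114 5.174 -3.758 -1.586
step 29  q: -0.462 0.166 0.928 1.142  w: 0.280 0.236 0.779 1.097  tcp: 0.328 -0.006 0.779  trq: 6.647 4.862 -3.755 -1.596
step 30  q: -0.457 0.169 0.940 1.158  w: 0.325 0.229 0.775 1.048  tcp: 0.330 0.000 0.770  trq: 6.176 4.549 -3.747 -1.603
step 31  q: -0.452 0.172 0.951 1.174  w: 0.366 0.223 0.770 1.001  tcp: 0.332 0.006 0.762  trq: 5.700 4.235 -3.735 -1.608
step 32  q: -0.446 0.176 0.963 1.188  w: 0.405 0.218 0.764 0.956  tcp: 0.333 0.013 0.754  trq: 5.221 3.921 -3.718 -1.610
step 33  q: -0.440 0.179 0.974 1.202  w: 0.440 0.214 0.756 0.912  tcp: 0.335 0.019 0.746  trq: 4.738 3.606 -3.697 -1.610
step 34  q: -0.433 0.182 0.986 1.216  w: 0.474 0.210 0.748 0.870  tcp: 0.336 0.025 0.738  trq: 4.253 3.291 -3.671 -1.609
step 35  q: -0.426 0.185 0.997 1.229  w: 0.504 0.207 0.738 0.829  tcp: 0.338 0.032 0.730  trq: 3.767 2.976 -3.643 -1.605
step 36  q: -0.418 0.188 1.008 1.241  w: 0.532 0.205 0.728 0.790  tcp: 0.339 0.038 0.723  trq: 3.279 2.661 -3.610 -1.600
step 37  q: -0.410 0.191 1.019 1.252  w: 0.558 0.203 0.718 0.752  tcp: 0.340 0.044 0.715  trq: 2.790 2.347 -3.575 -1.594
step 38  q: -0.401 0.194 1.029 1.263  w: 0.582 0.201 0.706 0.716  tcp: 0.341 0.051 0.708  trq: 2.301 2.034 -3.537 -1.586
step 39  q: -0.392 0.197 1.040 1.274  w: 0.603 0.200 0.695 0.681  tcp: 0.342 0.057 0.701  trq: 1.813 1.722 -3.495 -1.577
step 40  q: -0.383 0.200 1.050 1.284  w: 0.622 0.199 0.683 0.648  tcp: 0.343 0.064 0.694  trq: 1.325 1.412 -3.452 -1.567
step 41  q: -0.374 0.203 1.060 1.293  w: 0.639 0.199 0.670 0.616  tcp: 0.344 0.070 0.687  trq: 0.840 1.104 -3.406 -1.556
step 42  q: -0.364 0.206 1.070 1.302  w: 0.654 0.198 0.658 0.585  tcp: 0.345 0.076 0.680  trq: 0.357 0.797 -3.358 -1.545
step 43  q: -0.354 0.209 1.080 1.311  w: 0.668 0.198 0.645 0.556  tcp: 0.345 0.082 0.674  trq: -0.123 0.494 -3.308 -1.533
step 44  q: -0.344 0.212 1.090 1.319  w: 0.679 0.198 0.632 0.528  tcp: 0.346 0.089 0.667  trq: -0.600 0.193 -3.256 -1.520
step 45  q: -0.334 0.215 1.099 1.327  w: 0.689 0.198 0.619 0.501  tcp: 0.347 0.095 0.661  trq: -1.072 -0.105 -3.202 -1.507
step 46  q: -0.323 0.218 1.108 1.334  w: 0.697 0.198 0.606 0.475  tcp: 0.347 0.101 0.655  trq: -1.540 -0.399 -3.148 -1.493
step 47  q: -0.313 0.221 1.117 1.341  w: 0.704 0.198 0.593 0.450  tcp: 0.348 0.107 0.649  trq: -2.002 -0.689 -3.092 -1.479
step 48  q: -0.302 0.224 1.126 1.347  w: 0.709 0.198 0.580 0.427  tcp: 0.348 0.113 0.643
final q (rad): -0.302 0.224 1.126 1.347
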